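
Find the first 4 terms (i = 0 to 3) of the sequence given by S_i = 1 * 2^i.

This is a geometric sequence.
i=0: S_0 = 1 * 2^0 = 1
i=1: S_1 = 1 * 2^1 = 2
i=2: S_2 = 1 * 2^2 = 4
i=3: S_3 = 1 * 2^3 = 8
The first 4 terms are: [1, 2, 4, 8]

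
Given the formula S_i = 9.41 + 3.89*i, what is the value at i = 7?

S_7 = 9.41 + 3.89*7 = 9.41 + 27.23 = 36.64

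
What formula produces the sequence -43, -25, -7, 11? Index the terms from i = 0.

Check differences: -25 - -43 = 18
-7 - -25 = 18
Common difference d = 18.
First term a = -43.
Formula: S_i = -43 + 18*i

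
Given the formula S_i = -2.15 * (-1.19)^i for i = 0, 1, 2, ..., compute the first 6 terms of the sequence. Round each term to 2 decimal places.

This is a geometric sequence.
i=0: S_0 = -2.15 * (-1.19)^0 = -2.15
i=1: S_1 = -2.15 * (-1.19)^1 ≈ 2.56
i=2: S_2 = -2.15 * (-1.19)^2 ≈ -3.04
i=3: S_3 = -2.15 * (-1.19)^3 ≈ 3.62
i=4: S_4 = -2.15 * (-1.19)^4 ≈ -4.31
i=5: S_5 = -2.15 * (-1.19)^5 ≈ 5.13
The first 6 terms are: [-2.15, 2.56, -3.04, 3.62, -4.31, 5.13]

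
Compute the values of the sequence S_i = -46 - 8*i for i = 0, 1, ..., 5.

This is an arithmetic sequence.
i=0: S_0 = -46 + -8*0 = -46
i=1: S_1 = -46 + -8*1 = -54
i=2: S_2 = -46 + -8*2 = -62
i=3: S_3 = -46 + -8*3 = -70
i=4: S_4 = -46 + -8*4 = -78
i=5: S_5 = -46 + -8*5 = -86
The first 6 terms are: [-46, -54, -62, -70, -78, -86]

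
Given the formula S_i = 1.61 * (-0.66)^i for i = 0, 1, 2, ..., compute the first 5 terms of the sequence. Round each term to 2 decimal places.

This is a geometric sequence.
i=0: S_0 = 1.61 * (-0.66)^0 = 1.61
i=1: S_1 = 1.61 * (-0.66)^1 ≈ -1.06
i=2: S_2 = 1.61 * (-0.66)^2 ≈ 0.7
i=3: S_3 = 1.61 * (-0.66)^3 ≈ -0.46
i=4: S_4 = 1.61 * (-0.66)^4 ≈ 0.31
The first 5 terms are: [1.61, -1.06, 0.7, -0.46, 0.31]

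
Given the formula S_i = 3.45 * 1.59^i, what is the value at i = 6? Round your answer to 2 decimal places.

S_6 = 3.45 * 1.59^6 ≈ 3.45 * 16.1578 ≈ 55.74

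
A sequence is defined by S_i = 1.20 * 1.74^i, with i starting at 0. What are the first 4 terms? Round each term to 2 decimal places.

This is a geometric sequence.
i=0: S_0 = 1.2 * 1.74^0 = 1.2
i=1: S_1 = 1.2 * 1.74^1 ≈ 2.09
i=2: S_2 = 1.2 * 1.74^2 ≈ 3.63
i=3: S_3 = 1.2 * 1.74^3 ≈ 6.32
The first 4 terms are: [1.2, 2.09, 3.63, 6.32]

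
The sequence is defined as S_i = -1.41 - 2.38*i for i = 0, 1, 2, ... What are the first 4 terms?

This is an arithmetic sequence.
i=0: S_0 = -1.41 + -2.38*0 = -1.41
i=1: S_1 = -1.41 + -2.38*1 = -3.79
i=2: S_2 = -1.41 + -2.38*2 = -6.17
i=3: S_3 = -1.41 + -2.38*3 = -8.55
The first 4 terms are: [-1.41, -3.79, -6.17, -8.55]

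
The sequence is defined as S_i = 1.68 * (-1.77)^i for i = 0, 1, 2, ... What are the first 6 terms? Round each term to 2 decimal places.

This is a geometric sequence.
i=0: S_0 = 1.68 * (-1.77)^0 = 1.68
i=1: S_1 = 1.68 * (-1.77)^1 ≈ -2.97
i=2: S_2 = 1.68 * (-1.77)^2 ≈ 5.26
i=3: S_3 = 1.68 * (-1.77)^3 ≈ -9.32
i=4: S_4 = 1.68 * (-1.77)^4 ≈ 16.49
i=5: S_5 = 1.68 * (-1.77)^5 ≈ -29.19
The first 6 terms are: [1.68, -2.97, 5.26, -9.32, 16.49, -29.19]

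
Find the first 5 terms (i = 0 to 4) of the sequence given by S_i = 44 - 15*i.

This is an arithmetic sequence.
i=0: S_0 = 44 + -15*0 = 44
i=1: S_1 = 44 + -15*1 = 29
i=2: S_2 = 44 + -15*2 = 14
i=3: S_3 = 44 + -15*3 = -1
i=4: S_4 = 44 + -15*4 = -16
The first 5 terms are: [44, 29, 14, -1, -16]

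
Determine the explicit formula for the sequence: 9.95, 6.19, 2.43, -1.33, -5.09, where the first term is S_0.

Check differences: 6.19 - 9.95 = -3.76
2.43 - 6.19 = -3.76
Common difference d = -3.76.
First term a = 9.95.
Formula: S_i = 9.95 - 3.76*i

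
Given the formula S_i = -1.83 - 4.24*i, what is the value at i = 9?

S_9 = -1.83 + -4.24*9 = -1.83 + -38.16 = -39.99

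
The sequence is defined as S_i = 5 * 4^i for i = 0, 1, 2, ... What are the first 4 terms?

This is a geometric sequence.
i=0: S_0 = 5 * 4^0 = 5
i=1: S_1 = 5 * 4^1 = 20
i=2: S_2 = 5 * 4^2 = 80
i=3: S_3 = 5 * 4^3 = 320
The first 4 terms are: [5, 20, 80, 320]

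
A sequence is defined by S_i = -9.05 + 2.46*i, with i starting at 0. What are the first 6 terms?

This is an arithmetic sequence.
i=0: S_0 = -9.05 + 2.46*0 = -9.05
i=1: S_1 = -9.05 + 2.46*1 = -6.59
i=2: S_2 = -9.05 + 2.46*2 = -4.13
i=3: S_3 = -9.05 + 2.46*3 = -1.67
i=4: S_4 = -9.05 + 2.46*4 = 0.79
i=5: S_5 = -9.05 + 2.46*5 = 3.25
The first 6 terms are: [-9.05, -6.59, -4.13, -1.67, 0.79, 3.25]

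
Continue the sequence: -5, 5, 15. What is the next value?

Differences: 5 - -5 = 10
This is an arithmetic sequence with common difference d = 10.
Next term = 15 + 10 = 25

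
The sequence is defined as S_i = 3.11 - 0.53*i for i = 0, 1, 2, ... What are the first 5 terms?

This is an arithmetic sequence.
i=0: S_0 = 3.11 + -0.53*0 = 3.11
i=1: S_1 = 3.11 + -0.53*1 = 2.58
i=2: S_2 = 3.11 + -0.53*2 = 2.05
i=3: S_3 = 3.11 + -0.53*3 = 1.52
i=4: S_4 = 3.11 + -0.53*4 = 0.99
The first 5 terms are: [3.11, 2.58, 2.05, 1.52, 0.99]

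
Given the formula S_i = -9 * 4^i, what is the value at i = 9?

S_9 = -9 * 4^9 = -9 * 262144 = -2359296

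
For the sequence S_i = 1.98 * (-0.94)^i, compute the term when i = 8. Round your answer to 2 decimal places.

S_8 = 1.98 * (-0.94)^8 ≈ 1.98 * 0.6096 ≈ 1.21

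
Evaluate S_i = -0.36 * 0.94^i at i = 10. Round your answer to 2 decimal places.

S_10 = -0.36 * 0.94^10 ≈ -0.36 * 0.5386 ≈ -0.19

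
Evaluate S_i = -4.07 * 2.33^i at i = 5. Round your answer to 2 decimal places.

S_5 = -4.07 * 2.33^5 ≈ -4.07 * 68.67199 ≈ -279.49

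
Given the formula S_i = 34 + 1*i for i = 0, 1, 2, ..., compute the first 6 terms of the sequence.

This is an arithmetic sequence.
i=0: S_0 = 34 + 1*0 = 34
i=1: S_1 = 34 + 1*1 = 35
i=2: S_2 = 34 + 1*2 = 36
i=3: S_3 = 34 + 1*3 = 37
i=4: S_4 = 34 + 1*4 = 38
i=5: S_5 = 34 + 1*5 = 39
The first 6 terms are: [34, 35, 36, 37, 38, 39]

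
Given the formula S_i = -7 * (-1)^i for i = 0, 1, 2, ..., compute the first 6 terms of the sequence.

This is a geometric sequence.
i=0: S_0 = -7 * (-1)^0 = -7
i=1: S_1 = -7 * (-1)^1 = 7
i=2: S_2 = -7 * (-1)^2 = -7
i=3: S_3 = -7 * (-1)^3 = 7
i=4: S_4 = -7 * (-1)^4 = -7
i=5: S_5 = -7 * (-1)^5 = 7
The first 6 terms are: [-7, 7, -7, 7, -7, 7]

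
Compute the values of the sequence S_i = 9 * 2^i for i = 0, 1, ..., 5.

This is a geometric sequence.
i=0: S_0 = 9 * 2^0 = 9
i=1: S_1 = 9 * 2^1 = 18
i=2: S_2 = 9 * 2^2 = 36
i=3: S_3 = 9 * 2^3 = 72
i=4: S_4 = 9 * 2^4 = 144
i=5: S_5 = 9 * 2^5 = 288
The first 6 terms are: [9, 18, 36, 72, 144, 288]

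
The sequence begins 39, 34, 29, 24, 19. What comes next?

Differences: 34 - 39 = -5
This is an arithmetic sequence with common difference d = -5.
Next term = 19 + -5 = 14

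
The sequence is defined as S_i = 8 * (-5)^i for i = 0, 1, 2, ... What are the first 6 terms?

This is a geometric sequence.
i=0: S_0 = 8 * (-5)^0 = 8
i=1: S_1 = 8 * (-5)^1 = -40
i=2: S_2 = 8 * (-5)^2 = 200
i=3: S_3 = 8 * (-5)^3 = -1000
i=4: S_4 = 8 * (-5)^4 = 5000
i=5: S_5 = 8 * (-5)^5 = -25000
The first 6 terms are: [8, -40, 200, -1000, 5000, -25000]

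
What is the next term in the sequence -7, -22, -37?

Differences: -22 - -7 = -15
This is an arithmetic sequence with common difference d = -15.
Next term = -37 + -15 = -52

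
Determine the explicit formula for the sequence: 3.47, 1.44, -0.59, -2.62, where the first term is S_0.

Check differences: 1.44 - 3.47 = -2.03
-0.59 - 1.44 = -2.03
Common difference d = -2.03.
First term a = 3.47.
Formula: S_i = 3.47 - 2.03*i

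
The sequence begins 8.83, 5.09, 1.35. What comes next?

Differences: 5.09 - 8.83 = -3.74
This is an arithmetic sequence with common difference d = -3.74.
Next term = 1.35 + -3.74 = -2.39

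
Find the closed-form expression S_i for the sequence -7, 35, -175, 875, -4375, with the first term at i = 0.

Check ratios: 35 / -7 = -5.0
Common ratio r = -5.
First term a = -7.
Formula: S_i = -7 * (-5)^i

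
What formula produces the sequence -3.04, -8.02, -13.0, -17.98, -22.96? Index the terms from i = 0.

Check differences: -8.02 - -3.04 = -4.98
-13.0 - -8.02 = -4.98
Common difference d = -4.98.
First term a = -3.04.
Formula: S_i = -3.04 - 4.98*i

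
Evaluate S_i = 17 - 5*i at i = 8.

S_8 = 17 + -5*8 = 17 + -40 = -23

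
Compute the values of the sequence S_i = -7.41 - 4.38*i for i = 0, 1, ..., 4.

This is an arithmetic sequence.
i=0: S_0 = -7.41 + -4.38*0 = -7.41
i=1: S_1 = -7.41 + -4.38*1 = -11.79
i=2: S_2 = -7.41 + -4.38*2 = -16.17
i=3: S_3 = -7.41 + -4.38*3 = -20.55
i=4: S_4 = -7.41 + -4.38*4 = -24.93
The first 5 terms are: [-7.41, -11.79, -16.17, -20.55, -24.93]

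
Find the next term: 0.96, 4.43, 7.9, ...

Differences: 4.43 - 0.96 = 3.47
This is an arithmetic sequence with common difference d = 3.47.
Next term = 7.9 + 3.47 = 11.37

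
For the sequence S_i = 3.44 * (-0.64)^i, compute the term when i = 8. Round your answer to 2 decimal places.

S_8 = 3.44 * (-0.64)^8 ≈ 3.44 * 0.0281 ≈ 0.1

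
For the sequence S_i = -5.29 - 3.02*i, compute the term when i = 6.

S_6 = -5.29 + -3.02*6 = -5.29 + -18.12 = -23.41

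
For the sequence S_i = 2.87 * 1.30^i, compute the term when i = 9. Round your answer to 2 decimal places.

S_9 = 2.87 * 1.3^9 ≈ 2.87 * 10.6045 ≈ 30.43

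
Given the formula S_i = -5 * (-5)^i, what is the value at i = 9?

S_9 = -5 * (-5)^9 = -5 * -1953125 = 9765625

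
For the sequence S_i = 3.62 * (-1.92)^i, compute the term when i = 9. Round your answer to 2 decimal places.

S_9 = 3.62 * (-1.92)^9 ≈ 3.62 * -354.5774 ≈ -1283.57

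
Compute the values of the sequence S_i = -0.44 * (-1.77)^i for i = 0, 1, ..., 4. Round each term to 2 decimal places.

This is a geometric sequence.
i=0: S_0 = -0.44 * (-1.77)^0 = -0.44
i=1: S_1 = -0.44 * (-1.77)^1 ≈ 0.78
i=2: S_2 = -0.44 * (-1.77)^2 ≈ -1.38
i=3: S_3 = -0.44 * (-1.77)^3 ≈ 2.44
i=4: S_4 = -0.44 * (-1.77)^4 ≈ -4.32
The first 5 terms are: [-0.44, 0.78, -1.38, 2.44, -4.32]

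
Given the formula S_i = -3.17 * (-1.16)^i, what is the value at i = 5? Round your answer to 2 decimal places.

S_5 = -3.17 * (-1.16)^5 ≈ -3.17 * -2.1003 ≈ 6.66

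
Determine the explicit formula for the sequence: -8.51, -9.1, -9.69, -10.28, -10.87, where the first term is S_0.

Check differences: -9.1 - -8.51 = -0.59
-9.69 - -9.1 = -0.59
Common difference d = -0.59.
First term a = -8.51.
Formula: S_i = -8.51 - 0.59*i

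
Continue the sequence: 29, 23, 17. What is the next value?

Differences: 23 - 29 = -6
This is an arithmetic sequence with common difference d = -6.
Next term = 17 + -6 = 11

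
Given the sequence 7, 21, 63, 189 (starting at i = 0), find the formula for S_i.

Check ratios: 21 / 7 = 3.0
Common ratio r = 3.
First term a = 7.
Formula: S_i = 7 * 3^i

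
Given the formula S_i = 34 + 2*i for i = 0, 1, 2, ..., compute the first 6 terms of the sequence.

This is an arithmetic sequence.
i=0: S_0 = 34 + 2*0 = 34
i=1: S_1 = 34 + 2*1 = 36
i=2: S_2 = 34 + 2*2 = 38
i=3: S_3 = 34 + 2*3 = 40
i=4: S_4 = 34 + 2*4 = 42
i=5: S_5 = 34 + 2*5 = 44
The first 6 terms are: [34, 36, 38, 40, 42, 44]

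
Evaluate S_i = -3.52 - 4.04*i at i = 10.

S_10 = -3.52 + -4.04*10 = -3.52 + -40.4 = -43.92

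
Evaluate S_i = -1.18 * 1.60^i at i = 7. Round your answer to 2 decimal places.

S_7 = -1.18 * 1.6^7 ≈ -1.18 * 26.8435 ≈ -31.68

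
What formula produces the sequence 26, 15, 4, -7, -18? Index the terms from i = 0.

Check differences: 15 - 26 = -11
4 - 15 = -11
Common difference d = -11.
First term a = 26.
Formula: S_i = 26 - 11*i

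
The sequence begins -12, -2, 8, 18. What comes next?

Differences: -2 - -12 = 10
This is an arithmetic sequence with common difference d = 10.
Next term = 18 + 10 = 28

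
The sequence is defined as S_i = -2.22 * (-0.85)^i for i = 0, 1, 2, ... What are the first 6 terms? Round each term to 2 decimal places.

This is a geometric sequence.
i=0: S_0 = -2.22 * (-0.85)^0 = -2.22
i=1: S_1 = -2.22 * (-0.85)^1 ≈ 1.89
i=2: S_2 = -2.22 * (-0.85)^2 ≈ -1.6
i=3: S_3 = -2.22 * (-0.85)^3 ≈ 1.36
i=4: S_4 = -2.22 * (-0.85)^4 ≈ -1.16
i=5: S_5 = -2.22 * (-0.85)^5 ≈ 0.99
The first 6 terms are: [-2.22, 1.89, -1.6, 1.36, -1.16, 0.99]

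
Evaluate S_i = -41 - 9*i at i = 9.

S_9 = -41 + -9*9 = -41 + -81 = -122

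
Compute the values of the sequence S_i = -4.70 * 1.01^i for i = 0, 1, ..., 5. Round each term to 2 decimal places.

This is a geometric sequence.
i=0: S_0 = -4.7 * 1.01^0 = -4.7
i=1: S_1 = -4.7 * 1.01^1 ≈ -4.75
i=2: S_2 = -4.7 * 1.01^2 ≈ -4.79
i=3: S_3 = -4.7 * 1.01^3 ≈ -4.84
i=4: S_4 = -4.7 * 1.01^4 ≈ -4.89
i=5: S_5 = -4.7 * 1.01^5 ≈ -4.94
The first 6 terms are: [-4.7, -4.75, -4.79, -4.84, -4.89, -4.94]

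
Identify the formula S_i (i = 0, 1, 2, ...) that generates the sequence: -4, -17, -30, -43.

Check differences: -17 - -4 = -13
-30 - -17 = -13
Common difference d = -13.
First term a = -4.
Formula: S_i = -4 - 13*i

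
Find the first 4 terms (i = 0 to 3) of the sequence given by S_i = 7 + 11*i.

This is an arithmetic sequence.
i=0: S_0 = 7 + 11*0 = 7
i=1: S_1 = 7 + 11*1 = 18
i=2: S_2 = 7 + 11*2 = 29
i=3: S_3 = 7 + 11*3 = 40
The first 4 terms are: [7, 18, 29, 40]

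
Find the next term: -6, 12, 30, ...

Differences: 12 - -6 = 18
This is an arithmetic sequence with common difference d = 18.
Next term = 30 + 18 = 48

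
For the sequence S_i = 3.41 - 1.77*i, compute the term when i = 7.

S_7 = 3.41 + -1.77*7 = 3.41 + -12.39 = -8.98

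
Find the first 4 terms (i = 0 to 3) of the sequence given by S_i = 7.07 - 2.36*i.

This is an arithmetic sequence.
i=0: S_0 = 7.07 + -2.36*0 = 7.07
i=1: S_1 = 7.07 + -2.36*1 = 4.71
i=2: S_2 = 7.07 + -2.36*2 = 2.35
i=3: S_3 = 7.07 + -2.36*3 = -0.01
The first 4 terms are: [7.07, 4.71, 2.35, -0.01]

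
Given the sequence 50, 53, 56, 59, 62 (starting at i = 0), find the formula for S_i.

Check differences: 53 - 50 = 3
56 - 53 = 3
Common difference d = 3.
First term a = 50.
Formula: S_i = 50 + 3*i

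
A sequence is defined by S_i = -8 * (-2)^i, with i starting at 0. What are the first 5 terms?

This is a geometric sequence.
i=0: S_0 = -8 * (-2)^0 = -8
i=1: S_1 = -8 * (-2)^1 = 16
i=2: S_2 = -8 * (-2)^2 = -32
i=3: S_3 = -8 * (-2)^3 = 64
i=4: S_4 = -8 * (-2)^4 = -128
The first 5 terms are: [-8, 16, -32, 64, -128]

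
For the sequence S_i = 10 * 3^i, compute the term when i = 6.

S_6 = 10 * 3^6 = 10 * 729 = 7290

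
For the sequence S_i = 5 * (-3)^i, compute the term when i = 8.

S_8 = 5 * (-3)^8 = 5 * 6561 = 32805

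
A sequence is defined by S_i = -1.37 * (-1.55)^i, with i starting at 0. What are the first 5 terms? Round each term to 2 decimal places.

This is a geometric sequence.
i=0: S_0 = -1.37 * (-1.55)^0 = -1.37
i=1: S_1 = -1.37 * (-1.55)^1 ≈ 2.12
i=2: S_2 = -1.37 * (-1.55)^2 ≈ -3.29
i=3: S_3 = -1.37 * (-1.55)^3 ≈ 5.1
i=4: S_4 = -1.37 * (-1.55)^4 ≈ -7.91
The first 5 terms are: [-1.37, 2.12, -3.29, 5.1, -7.91]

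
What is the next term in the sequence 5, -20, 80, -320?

Ratios: -20 / 5 = -4.0
This is a geometric sequence with common ratio r = -4.
Next term = -320 * -4 = 1280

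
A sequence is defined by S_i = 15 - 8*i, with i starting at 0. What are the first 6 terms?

This is an arithmetic sequence.
i=0: S_0 = 15 + -8*0 = 15
i=1: S_1 = 15 + -8*1 = 7
i=2: S_2 = 15 + -8*2 = -1
i=3: S_3 = 15 + -8*3 = -9
i=4: S_4 = 15 + -8*4 = -17
i=5: S_5 = 15 + -8*5 = -25
The first 6 terms are: [15, 7, -1, -9, -17, -25]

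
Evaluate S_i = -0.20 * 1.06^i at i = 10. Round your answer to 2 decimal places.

S_10 = -0.2 * 1.06^10 ≈ -0.2 * 1.7908 ≈ -0.36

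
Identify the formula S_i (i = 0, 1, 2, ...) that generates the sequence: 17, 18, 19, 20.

Check differences: 18 - 17 = 1
19 - 18 = 1
Common difference d = 1.
First term a = 17.
Formula: S_i = 17 + 1*i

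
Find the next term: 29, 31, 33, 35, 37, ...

Differences: 31 - 29 = 2
This is an arithmetic sequence with common difference d = 2.
Next term = 37 + 2 = 39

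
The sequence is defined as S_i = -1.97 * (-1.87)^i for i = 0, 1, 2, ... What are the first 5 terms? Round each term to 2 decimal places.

This is a geometric sequence.
i=0: S_0 = -1.97 * (-1.87)^0 = -1.97
i=1: S_1 = -1.97 * (-1.87)^1 ≈ 3.68
i=2: S_2 = -1.97 * (-1.87)^2 ≈ -6.89
i=3: S_3 = -1.97 * (-1.87)^3 ≈ 12.88
i=4: S_4 = -1.97 * (-1.87)^4 ≈ -24.09
The first 5 terms are: [-1.97, 3.68, -6.89, 12.88, -24.09]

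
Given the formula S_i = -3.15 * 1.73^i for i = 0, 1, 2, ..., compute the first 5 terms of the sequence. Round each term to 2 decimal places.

This is a geometric sequence.
i=0: S_0 = -3.15 * 1.73^0 = -3.15
i=1: S_1 = -3.15 * 1.73^1 ≈ -5.45
i=2: S_2 = -3.15 * 1.73^2 ≈ -9.43
i=3: S_3 = -3.15 * 1.73^3 ≈ -16.31
i=4: S_4 = -3.15 * 1.73^4 ≈ -28.22
The first 5 terms are: [-3.15, -5.45, -9.43, -16.31, -28.22]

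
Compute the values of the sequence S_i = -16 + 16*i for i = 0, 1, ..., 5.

This is an arithmetic sequence.
i=0: S_0 = -16 + 16*0 = -16
i=1: S_1 = -16 + 16*1 = 0
i=2: S_2 = -16 + 16*2 = 16
i=3: S_3 = -16 + 16*3 = 32
i=4: S_4 = -16 + 16*4 = 48
i=5: S_5 = -16 + 16*5 = 64
The first 6 terms are: [-16, 0, 16, 32, 48, 64]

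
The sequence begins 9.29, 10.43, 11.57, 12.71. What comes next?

Differences: 10.43 - 9.29 = 1.14
This is an arithmetic sequence with common difference d = 1.14.
Next term = 12.71 + 1.14 = 13.85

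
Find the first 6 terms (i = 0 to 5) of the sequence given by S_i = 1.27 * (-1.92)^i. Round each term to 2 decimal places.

This is a geometric sequence.
i=0: S_0 = 1.27 * (-1.92)^0 = 1.27
i=1: S_1 = 1.27 * (-1.92)^1 ≈ -2.44
i=2: S_2 = 1.27 * (-1.92)^2 ≈ 4.68
i=3: S_3 = 1.27 * (-1.92)^3 ≈ -8.99
i=4: S_4 = 1.27 * (-1.92)^4 ≈ 17.26
i=5: S_5 = 1.27 * (-1.92)^5 ≈ -33.14
The first 6 terms are: [1.27, -2.44, 4.68, -8.99, 17.26, -33.14]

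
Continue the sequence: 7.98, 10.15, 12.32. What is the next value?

Differences: 10.15 - 7.98 = 2.17
This is an arithmetic sequence with common difference d = 2.17.
Next term = 12.32 + 2.17 = 14.49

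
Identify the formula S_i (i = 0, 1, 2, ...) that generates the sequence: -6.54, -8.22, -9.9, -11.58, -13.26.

Check differences: -8.22 - -6.54 = -1.68
-9.9 - -8.22 = -1.68
Common difference d = -1.68.
First term a = -6.54.
Formula: S_i = -6.54 - 1.68*i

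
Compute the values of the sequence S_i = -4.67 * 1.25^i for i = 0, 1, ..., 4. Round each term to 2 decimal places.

This is a geometric sequence.
i=0: S_0 = -4.67 * 1.25^0 = -4.67
i=1: S_1 = -4.67 * 1.25^1 ≈ -5.84
i=2: S_2 = -4.67 * 1.25^2 ≈ -7.3
i=3: S_3 = -4.67 * 1.25^3 ≈ -9.12
i=4: S_4 = -4.67 * 1.25^4 ≈ -11.4
The first 5 terms are: [-4.67, -5.84, -7.3, -9.12, -11.4]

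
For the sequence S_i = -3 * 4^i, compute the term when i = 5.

S_5 = -3 * 4^5 = -3 * 1024 = -3072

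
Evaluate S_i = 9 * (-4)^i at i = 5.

S_5 = 9 * (-4)^5 = 9 * -1024 = -9216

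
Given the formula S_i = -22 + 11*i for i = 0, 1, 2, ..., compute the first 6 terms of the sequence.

This is an arithmetic sequence.
i=0: S_0 = -22 + 11*0 = -22
i=1: S_1 = -22 + 11*1 = -11
i=2: S_2 = -22 + 11*2 = 0
i=3: S_3 = -22 + 11*3 = 11
i=4: S_4 = -22 + 11*4 = 22
i=5: S_5 = -22 + 11*5 = 33
The first 6 terms are: [-22, -11, 0, 11, 22, 33]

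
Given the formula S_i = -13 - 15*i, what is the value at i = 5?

S_5 = -13 + -15*5 = -13 + -75 = -88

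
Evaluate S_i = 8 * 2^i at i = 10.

S_10 = 8 * 2^10 = 8 * 1024 = 8192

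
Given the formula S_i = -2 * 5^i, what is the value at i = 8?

S_8 = -2 * 5^8 = -2 * 390625 = -781250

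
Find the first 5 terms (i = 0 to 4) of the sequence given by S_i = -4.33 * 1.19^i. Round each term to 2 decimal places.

This is a geometric sequence.
i=0: S_0 = -4.33 * 1.19^0 = -4.33
i=1: S_1 = -4.33 * 1.19^1 ≈ -5.15
i=2: S_2 = -4.33 * 1.19^2 ≈ -6.13
i=3: S_3 = -4.33 * 1.19^3 ≈ -7.3
i=4: S_4 = -4.33 * 1.19^4 ≈ -8.68
The first 5 terms are: [-4.33, -5.15, -6.13, -7.3, -8.68]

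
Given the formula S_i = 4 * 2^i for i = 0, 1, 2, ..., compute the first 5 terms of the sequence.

This is a geometric sequence.
i=0: S_0 = 4 * 2^0 = 4
i=1: S_1 = 4 * 2^1 = 8
i=2: S_2 = 4 * 2^2 = 16
i=3: S_3 = 4 * 2^3 = 32
i=4: S_4 = 4 * 2^4 = 64
The first 5 terms are: [4, 8, 16, 32, 64]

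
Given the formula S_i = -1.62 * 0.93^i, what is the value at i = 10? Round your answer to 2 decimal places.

S_10 = -1.62 * 0.93^10 ≈ -1.62 * 0.484 ≈ -0.78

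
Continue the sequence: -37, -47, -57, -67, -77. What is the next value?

Differences: -47 - -37 = -10
This is an arithmetic sequence with common difference d = -10.
Next term = -77 + -10 = -87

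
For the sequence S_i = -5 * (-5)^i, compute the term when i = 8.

S_8 = -5 * (-5)^8 = -5 * 390625 = -1953125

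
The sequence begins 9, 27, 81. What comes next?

Ratios: 27 / 9 = 3.0
This is a geometric sequence with common ratio r = 3.
Next term = 81 * 3 = 243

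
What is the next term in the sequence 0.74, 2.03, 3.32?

Differences: 2.03 - 0.74 = 1.29
This is an arithmetic sequence with common difference d = 1.29.
Next term = 3.32 + 1.29 = 4.61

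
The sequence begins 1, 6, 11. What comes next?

Differences: 6 - 1 = 5
This is an arithmetic sequence with common difference d = 5.
Next term = 11 + 5 = 16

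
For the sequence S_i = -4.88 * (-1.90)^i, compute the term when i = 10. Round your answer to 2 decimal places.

S_10 = -4.88 * (-1.9)^10 ≈ -4.88 * 613.1066 ≈ -2991.96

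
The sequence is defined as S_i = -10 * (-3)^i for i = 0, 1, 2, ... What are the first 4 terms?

This is a geometric sequence.
i=0: S_0 = -10 * (-3)^0 = -10
i=1: S_1 = -10 * (-3)^1 = 30
i=2: S_2 = -10 * (-3)^2 = -90
i=3: S_3 = -10 * (-3)^3 = 270
The first 4 terms are: [-10, 30, -90, 270]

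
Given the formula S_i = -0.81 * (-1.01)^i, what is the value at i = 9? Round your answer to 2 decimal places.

S_9 = -0.81 * (-1.01)^9 ≈ -0.81 * -1.0937 ≈ 0.89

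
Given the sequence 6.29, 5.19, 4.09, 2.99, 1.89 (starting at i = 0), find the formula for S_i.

Check differences: 5.19 - 6.29 = -1.1
4.09 - 5.19 = -1.1
Common difference d = -1.1.
First term a = 6.29.
Formula: S_i = 6.29 - 1.10*i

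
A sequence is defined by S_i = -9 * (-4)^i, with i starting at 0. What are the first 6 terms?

This is a geometric sequence.
i=0: S_0 = -9 * (-4)^0 = -9
i=1: S_1 = -9 * (-4)^1 = 36
i=2: S_2 = -9 * (-4)^2 = -144
i=3: S_3 = -9 * (-4)^3 = 576
i=4: S_4 = -9 * (-4)^4 = -2304
i=5: S_5 = -9 * (-4)^5 = 9216
The first 6 terms are: [-9, 36, -144, 576, -2304, 9216]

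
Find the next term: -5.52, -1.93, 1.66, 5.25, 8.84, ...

Differences: -1.93 - -5.52 = 3.59
This is an arithmetic sequence with common difference d = 3.59.
Next term = 8.84 + 3.59 = 12.43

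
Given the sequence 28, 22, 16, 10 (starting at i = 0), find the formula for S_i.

Check differences: 22 - 28 = -6
16 - 22 = -6
Common difference d = -6.
First term a = 28.
Formula: S_i = 28 - 6*i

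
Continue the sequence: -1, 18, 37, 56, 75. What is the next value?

Differences: 18 - -1 = 19
This is an arithmetic sequence with common difference d = 19.
Next term = 75 + 19 = 94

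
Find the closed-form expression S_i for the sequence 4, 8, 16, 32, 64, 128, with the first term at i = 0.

Check ratios: 8 / 4 = 2.0
Common ratio r = 2.
First term a = 4.
Formula: S_i = 4 * 2^i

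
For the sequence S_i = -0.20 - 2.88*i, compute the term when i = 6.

S_6 = -0.2 + -2.88*6 = -0.2 + -17.28 = -17.48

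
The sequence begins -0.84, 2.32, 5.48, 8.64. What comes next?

Differences: 2.32 - -0.84 = 3.16
This is an arithmetic sequence with common difference d = 3.16.
Next term = 8.64 + 3.16 = 11.8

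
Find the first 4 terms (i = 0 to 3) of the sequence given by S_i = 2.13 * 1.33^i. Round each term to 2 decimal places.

This is a geometric sequence.
i=0: S_0 = 2.13 * 1.33^0 = 2.13
i=1: S_1 = 2.13 * 1.33^1 ≈ 2.83
i=2: S_2 = 2.13 * 1.33^2 ≈ 3.77
i=3: S_3 = 2.13 * 1.33^3 ≈ 5.01
The first 4 terms are: [2.13, 2.83, 3.77, 5.01]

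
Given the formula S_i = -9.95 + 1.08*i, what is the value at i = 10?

S_10 = -9.95 + 1.08*10 = -9.95 + 10.8 = 0.85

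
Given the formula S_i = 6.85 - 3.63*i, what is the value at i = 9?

S_9 = 6.85 + -3.63*9 = 6.85 + -32.67 = -25.82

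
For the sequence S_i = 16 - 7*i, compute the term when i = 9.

S_9 = 16 + -7*9 = 16 + -63 = -47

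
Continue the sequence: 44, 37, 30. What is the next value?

Differences: 37 - 44 = -7
This is an arithmetic sequence with common difference d = -7.
Next term = 30 + -7 = 23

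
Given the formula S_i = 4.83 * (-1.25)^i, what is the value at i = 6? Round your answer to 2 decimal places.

S_6 = 4.83 * (-1.25)^6 ≈ 4.83 * 3.814697 ≈ 18.42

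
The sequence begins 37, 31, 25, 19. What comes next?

Differences: 31 - 37 = -6
This is an arithmetic sequence with common difference d = -6.
Next term = 19 + -6 = 13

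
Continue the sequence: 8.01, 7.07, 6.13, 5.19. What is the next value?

Differences: 7.07 - 8.01 = -0.94
This is an arithmetic sequence with common difference d = -0.94.
Next term = 5.19 + -0.94 = 4.25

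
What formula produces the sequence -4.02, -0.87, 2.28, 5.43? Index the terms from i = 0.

Check differences: -0.87 - -4.02 = 3.15
2.28 - -0.87 = 3.15
Common difference d = 3.15.
First term a = -4.02.
Formula: S_i = -4.02 + 3.15*i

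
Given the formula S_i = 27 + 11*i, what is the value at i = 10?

S_10 = 27 + 11*10 = 27 + 110 = 137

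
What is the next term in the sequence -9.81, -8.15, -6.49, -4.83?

Differences: -8.15 - -9.81 = 1.66
This is an arithmetic sequence with common difference d = 1.66.
Next term = -4.83 + 1.66 = -3.17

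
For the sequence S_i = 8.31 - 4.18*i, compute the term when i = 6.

S_6 = 8.31 + -4.18*6 = 8.31 + -25.08 = -16.77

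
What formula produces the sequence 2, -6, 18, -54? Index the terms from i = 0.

Check ratios: -6 / 2 = -3.0
Common ratio r = -3.
First term a = 2.
Formula: S_i = 2 * (-3)^i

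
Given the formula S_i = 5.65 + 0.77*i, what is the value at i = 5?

S_5 = 5.65 + 0.77*5 = 5.65 + 3.85 = 9.5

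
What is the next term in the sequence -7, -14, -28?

Ratios: -14 / -7 = 2.0
This is a geometric sequence with common ratio r = 2.
Next term = -28 * 2 = -56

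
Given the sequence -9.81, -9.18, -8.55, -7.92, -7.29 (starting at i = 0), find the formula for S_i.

Check differences: -9.18 - -9.81 = 0.63
-8.55 - -9.18 = 0.63
Common difference d = 0.63.
First term a = -9.81.
Formula: S_i = -9.81 + 0.63*i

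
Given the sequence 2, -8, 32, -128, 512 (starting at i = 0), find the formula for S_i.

Check ratios: -8 / 2 = -4.0
Common ratio r = -4.
First term a = 2.
Formula: S_i = 2 * (-4)^i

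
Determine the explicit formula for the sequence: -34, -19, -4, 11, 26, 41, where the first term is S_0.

Check differences: -19 - -34 = 15
-4 - -19 = 15
Common difference d = 15.
First term a = -34.
Formula: S_i = -34 + 15*i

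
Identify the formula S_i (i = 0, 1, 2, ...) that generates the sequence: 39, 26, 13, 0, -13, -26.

Check differences: 26 - 39 = -13
13 - 26 = -13
Common difference d = -13.
First term a = 39.
Formula: S_i = 39 - 13*i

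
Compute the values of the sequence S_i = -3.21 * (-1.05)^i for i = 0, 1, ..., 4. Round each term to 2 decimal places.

This is a geometric sequence.
i=0: S_0 = -3.21 * (-1.05)^0 = -3.21
i=1: S_1 = -3.21 * (-1.05)^1 ≈ 3.37
i=2: S_2 = -3.21 * (-1.05)^2 ≈ -3.54
i=3: S_3 = -3.21 * (-1.05)^3 ≈ 3.72
i=4: S_4 = -3.21 * (-1.05)^4 ≈ -3.9
The first 5 terms are: [-3.21, 3.37, -3.54, 3.72, -3.9]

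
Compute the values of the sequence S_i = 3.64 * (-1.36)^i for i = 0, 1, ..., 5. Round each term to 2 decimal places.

This is a geometric sequence.
i=0: S_0 = 3.64 * (-1.36)^0 = 3.64
i=1: S_1 = 3.64 * (-1.36)^1 ≈ -4.95
i=2: S_2 = 3.64 * (-1.36)^2 ≈ 6.73
i=3: S_3 = 3.64 * (-1.36)^3 ≈ -9.16
i=4: S_4 = 3.64 * (-1.36)^4 ≈ 12.45
i=5: S_5 = 3.64 * (-1.36)^5 ≈ -16.94
The first 6 terms are: [3.64, -4.95, 6.73, -9.16, 12.45, -16.94]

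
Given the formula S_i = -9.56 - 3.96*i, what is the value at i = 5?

S_5 = -9.56 + -3.96*5 = -9.56 + -19.8 = -29.36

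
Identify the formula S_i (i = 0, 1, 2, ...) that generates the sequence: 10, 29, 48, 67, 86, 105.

Check differences: 29 - 10 = 19
48 - 29 = 19
Common difference d = 19.
First term a = 10.
Formula: S_i = 10 + 19*i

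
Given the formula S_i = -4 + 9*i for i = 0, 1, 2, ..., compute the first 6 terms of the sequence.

This is an arithmetic sequence.
i=0: S_0 = -4 + 9*0 = -4
i=1: S_1 = -4 + 9*1 = 5
i=2: S_2 = -4 + 9*2 = 14
i=3: S_3 = -4 + 9*3 = 23
i=4: S_4 = -4 + 9*4 = 32
i=5: S_5 = -4 + 9*5 = 41
The first 6 terms are: [-4, 5, 14, 23, 32, 41]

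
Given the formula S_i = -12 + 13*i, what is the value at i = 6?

S_6 = -12 + 13*6 = -12 + 78 = 66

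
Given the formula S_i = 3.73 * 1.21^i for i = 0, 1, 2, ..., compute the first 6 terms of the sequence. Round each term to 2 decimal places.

This is a geometric sequence.
i=0: S_0 = 3.73 * 1.21^0 = 3.73
i=1: S_1 = 3.73 * 1.21^1 ≈ 4.51
i=2: S_2 = 3.73 * 1.21^2 ≈ 5.46
i=3: S_3 = 3.73 * 1.21^3 ≈ 6.61
i=4: S_4 = 3.73 * 1.21^4 ≈ 8.0
i=5: S_5 = 3.73 * 1.21^5 ≈ 9.67
The first 6 terms are: [3.73, 4.51, 5.46, 6.61, 8.0, 9.67]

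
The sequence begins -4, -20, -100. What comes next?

Ratios: -20 / -4 = 5.0
This is a geometric sequence with common ratio r = 5.
Next term = -100 * 5 = -500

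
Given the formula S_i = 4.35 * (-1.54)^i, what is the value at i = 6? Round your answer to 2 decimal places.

S_6 = 4.35 * (-1.54)^6 ≈ 4.35 * 13.339 ≈ 58.02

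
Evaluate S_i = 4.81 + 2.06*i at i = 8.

S_8 = 4.81 + 2.06*8 = 4.81 + 16.48 = 21.29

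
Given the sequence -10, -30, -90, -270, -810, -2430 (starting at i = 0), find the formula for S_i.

Check ratios: -30 / -10 = 3.0
Common ratio r = 3.
First term a = -10.
Formula: S_i = -10 * 3^i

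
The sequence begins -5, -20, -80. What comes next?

Ratios: -20 / -5 = 4.0
This is a geometric sequence with common ratio r = 4.
Next term = -80 * 4 = -320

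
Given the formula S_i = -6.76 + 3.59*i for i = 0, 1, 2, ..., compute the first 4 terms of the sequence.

This is an arithmetic sequence.
i=0: S_0 = -6.76 + 3.59*0 = -6.76
i=1: S_1 = -6.76 + 3.59*1 = -3.17
i=2: S_2 = -6.76 + 3.59*2 = 0.42
i=3: S_3 = -6.76 + 3.59*3 = 4.01
The first 4 terms are: [-6.76, -3.17, 0.42, 4.01]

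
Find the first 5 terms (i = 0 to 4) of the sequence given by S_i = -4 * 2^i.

This is a geometric sequence.
i=0: S_0 = -4 * 2^0 = -4
i=1: S_1 = -4 * 2^1 = -8
i=2: S_2 = -4 * 2^2 = -16
i=3: S_3 = -4 * 2^3 = -32
i=4: S_4 = -4 * 2^4 = -64
The first 5 terms are: [-4, -8, -16, -32, -64]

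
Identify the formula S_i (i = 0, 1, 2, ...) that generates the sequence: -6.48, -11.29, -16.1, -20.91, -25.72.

Check differences: -11.29 - -6.48 = -4.81
-16.1 - -11.29 = -4.81
Common difference d = -4.81.
First term a = -6.48.
Formula: S_i = -6.48 - 4.81*i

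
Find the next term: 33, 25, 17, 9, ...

Differences: 25 - 33 = -8
This is an arithmetic sequence with common difference d = -8.
Next term = 9 + -8 = 1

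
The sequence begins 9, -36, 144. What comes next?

Ratios: -36 / 9 = -4.0
This is a geometric sequence with common ratio r = -4.
Next term = 144 * -4 = -576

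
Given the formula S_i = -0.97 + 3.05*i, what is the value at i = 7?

S_7 = -0.97 + 3.05*7 = -0.97 + 21.35 = 20.38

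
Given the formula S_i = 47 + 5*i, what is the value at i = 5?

S_5 = 47 + 5*5 = 47 + 25 = 72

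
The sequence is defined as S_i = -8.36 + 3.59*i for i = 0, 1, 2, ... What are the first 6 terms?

This is an arithmetic sequence.
i=0: S_0 = -8.36 + 3.59*0 = -8.36
i=1: S_1 = -8.36 + 3.59*1 = -4.77
i=2: S_2 = -8.36 + 3.59*2 = -1.18
i=3: S_3 = -8.36 + 3.59*3 = 2.41
i=4: S_4 = -8.36 + 3.59*4 = 6.0
i=5: S_5 = -8.36 + 3.59*5 = 9.59
The first 6 terms are: [-8.36, -4.77, -1.18, 2.41, 6.0, 9.59]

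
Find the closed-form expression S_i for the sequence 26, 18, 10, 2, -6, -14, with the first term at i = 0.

Check differences: 18 - 26 = -8
10 - 18 = -8
Common difference d = -8.
First term a = 26.
Formula: S_i = 26 - 8*i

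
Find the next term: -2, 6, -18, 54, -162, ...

Ratios: 6 / -2 = -3.0
This is a geometric sequence with common ratio r = -3.
Next term = -162 * -3 = 486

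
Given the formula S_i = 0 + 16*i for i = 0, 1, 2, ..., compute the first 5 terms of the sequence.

This is an arithmetic sequence.
i=0: S_0 = 0 + 16*0 = 0
i=1: S_1 = 0 + 16*1 = 16
i=2: S_2 = 0 + 16*2 = 32
i=3: S_3 = 0 + 16*3 = 48
i=4: S_4 = 0 + 16*4 = 64
The first 5 terms are: [0, 16, 32, 48, 64]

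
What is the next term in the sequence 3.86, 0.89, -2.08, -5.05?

Differences: 0.89 - 3.86 = -2.97
This is an arithmetic sequence with common difference d = -2.97.
Next term = -5.05 + -2.97 = -8.02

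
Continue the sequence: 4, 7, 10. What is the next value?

Differences: 7 - 4 = 3
This is an arithmetic sequence with common difference d = 3.
Next term = 10 + 3 = 13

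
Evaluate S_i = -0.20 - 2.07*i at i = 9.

S_9 = -0.2 + -2.07*9 = -0.2 + -18.63 = -18.83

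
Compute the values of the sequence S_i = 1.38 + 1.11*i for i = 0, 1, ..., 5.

This is an arithmetic sequence.
i=0: S_0 = 1.38 + 1.11*0 = 1.38
i=1: S_1 = 1.38 + 1.11*1 = 2.49
i=2: S_2 = 1.38 + 1.11*2 = 3.6
i=3: S_3 = 1.38 + 1.11*3 = 4.71
i=4: S_4 = 1.38 + 1.11*4 = 5.82
i=5: S_5 = 1.38 + 1.11*5 = 6.93
The first 6 terms are: [1.38, 2.49, 3.6, 4.71, 5.82, 6.93]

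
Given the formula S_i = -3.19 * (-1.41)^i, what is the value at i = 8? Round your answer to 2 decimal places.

S_8 = -3.19 * (-1.41)^8 ≈ -3.19 * 15.6226 ≈ -49.84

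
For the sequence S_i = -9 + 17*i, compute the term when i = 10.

S_10 = -9 + 17*10 = -9 + 170 = 161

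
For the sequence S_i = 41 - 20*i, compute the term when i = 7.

S_7 = 41 + -20*7 = 41 + -140 = -99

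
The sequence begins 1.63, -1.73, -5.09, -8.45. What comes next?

Differences: -1.73 - 1.63 = -3.36
This is an arithmetic sequence with common difference d = -3.36.
Next term = -8.45 + -3.36 = -11.81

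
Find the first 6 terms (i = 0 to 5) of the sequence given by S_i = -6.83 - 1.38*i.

This is an arithmetic sequence.
i=0: S_0 = -6.83 + -1.38*0 = -6.83
i=1: S_1 = -6.83 + -1.38*1 = -8.21
i=2: S_2 = -6.83 + -1.38*2 = -9.59
i=3: S_3 = -6.83 + -1.38*3 = -10.97
i=4: S_4 = -6.83 + -1.38*4 = -12.35
i=5: S_5 = -6.83 + -1.38*5 = -13.73
The first 6 terms are: [-6.83, -8.21, -9.59, -10.97, -12.35, -13.73]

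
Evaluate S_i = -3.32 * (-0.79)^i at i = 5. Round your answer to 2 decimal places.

S_5 = -3.32 * (-0.79)^5 ≈ -3.32 * -0.3077 ≈ 1.02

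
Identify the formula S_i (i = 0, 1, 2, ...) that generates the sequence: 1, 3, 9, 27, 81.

Check ratios: 3 / 1 = 3.0
Common ratio r = 3.
First term a = 1.
Formula: S_i = 1 * 3^i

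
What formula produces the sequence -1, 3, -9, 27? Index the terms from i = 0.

Check ratios: 3 / -1 = -3.0
Common ratio r = -3.
First term a = -1.
Formula: S_i = -1 * (-3)^i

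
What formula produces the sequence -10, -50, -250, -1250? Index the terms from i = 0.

Check ratios: -50 / -10 = 5.0
Common ratio r = 5.
First term a = -10.
Formula: S_i = -10 * 5^i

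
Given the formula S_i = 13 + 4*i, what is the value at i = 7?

S_7 = 13 + 4*7 = 13 + 28 = 41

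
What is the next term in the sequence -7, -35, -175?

Ratios: -35 / -7 = 5.0
This is a geometric sequence with common ratio r = 5.
Next term = -175 * 5 = -875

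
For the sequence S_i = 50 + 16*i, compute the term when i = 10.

S_10 = 50 + 16*10 = 50 + 160 = 210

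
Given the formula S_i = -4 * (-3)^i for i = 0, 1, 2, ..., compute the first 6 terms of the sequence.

This is a geometric sequence.
i=0: S_0 = -4 * (-3)^0 = -4
i=1: S_1 = -4 * (-3)^1 = 12
i=2: S_2 = -4 * (-3)^2 = -36
i=3: S_3 = -4 * (-3)^3 = 108
i=4: S_4 = -4 * (-3)^4 = -324
i=5: S_5 = -4 * (-3)^5 = 972
The first 6 terms are: [-4, 12, -36, 108, -324, 972]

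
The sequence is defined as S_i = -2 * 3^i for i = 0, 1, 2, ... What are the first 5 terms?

This is a geometric sequence.
i=0: S_0 = -2 * 3^0 = -2
i=1: S_1 = -2 * 3^1 = -6
i=2: S_2 = -2 * 3^2 = -18
i=3: S_3 = -2 * 3^3 = -54
i=4: S_4 = -2 * 3^4 = -162
The first 5 terms are: [-2, -6, -18, -54, -162]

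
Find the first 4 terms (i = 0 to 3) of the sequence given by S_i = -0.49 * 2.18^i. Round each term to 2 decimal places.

This is a geometric sequence.
i=0: S_0 = -0.49 * 2.18^0 = -0.49
i=1: S_1 = -0.49 * 2.18^1 ≈ -1.07
i=2: S_2 = -0.49 * 2.18^2 ≈ -2.33
i=3: S_3 = -0.49 * 2.18^3 ≈ -5.08
The first 4 terms are: [-0.49, -1.07, -2.33, -5.08]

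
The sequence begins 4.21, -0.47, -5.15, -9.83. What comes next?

Differences: -0.47 - 4.21 = -4.68
This is an arithmetic sequence with common difference d = -4.68.
Next term = -9.83 + -4.68 = -14.51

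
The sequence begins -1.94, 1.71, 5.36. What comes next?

Differences: 1.71 - -1.94 = 3.65
This is an arithmetic sequence with common difference d = 3.65.
Next term = 5.36 + 3.65 = 9.01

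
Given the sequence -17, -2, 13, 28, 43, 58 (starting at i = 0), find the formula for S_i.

Check differences: -2 - -17 = 15
13 - -2 = 15
Common difference d = 15.
First term a = -17.
Formula: S_i = -17 + 15*i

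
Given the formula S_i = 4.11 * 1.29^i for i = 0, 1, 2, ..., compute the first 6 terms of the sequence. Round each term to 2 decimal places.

This is a geometric sequence.
i=0: S_0 = 4.11 * 1.29^0 = 4.11
i=1: S_1 = 4.11 * 1.29^1 ≈ 5.3
i=2: S_2 = 4.11 * 1.29^2 ≈ 6.84
i=3: S_3 = 4.11 * 1.29^3 ≈ 8.82
i=4: S_4 = 4.11 * 1.29^4 ≈ 11.38
i=5: S_5 = 4.11 * 1.29^5 ≈ 14.68
The first 6 terms are: [4.11, 5.3, 6.84, 8.82, 11.38, 14.68]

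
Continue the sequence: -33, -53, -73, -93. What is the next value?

Differences: -53 - -33 = -20
This is an arithmetic sequence with common difference d = -20.
Next term = -93 + -20 = -113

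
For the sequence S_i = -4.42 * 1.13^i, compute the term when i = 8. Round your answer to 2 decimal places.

S_8 = -4.42 * 1.13^8 ≈ -4.42 * 2.6584 ≈ -11.75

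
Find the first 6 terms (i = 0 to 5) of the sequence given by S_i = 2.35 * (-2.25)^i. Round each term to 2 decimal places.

This is a geometric sequence.
i=0: S_0 = 2.35 * (-2.25)^0 = 2.35
i=1: S_1 = 2.35 * (-2.25)^1 ≈ -5.29
i=2: S_2 = 2.35 * (-2.25)^2 ≈ 11.9
i=3: S_3 = 2.35 * (-2.25)^3 ≈ -26.77
i=4: S_4 = 2.35 * (-2.25)^4 ≈ 60.23
i=5: S_5 = 2.35 * (-2.25)^5 ≈ -135.51
The first 6 terms are: [2.35, -5.29, 11.9, -26.77, 60.23, -135.51]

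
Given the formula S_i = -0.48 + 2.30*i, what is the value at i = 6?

S_6 = -0.48 + 2.3*6 = -0.48 + 13.8 = 13.32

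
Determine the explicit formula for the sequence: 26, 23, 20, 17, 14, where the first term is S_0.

Check differences: 23 - 26 = -3
20 - 23 = -3
Common difference d = -3.
First term a = 26.
Formula: S_i = 26 - 3*i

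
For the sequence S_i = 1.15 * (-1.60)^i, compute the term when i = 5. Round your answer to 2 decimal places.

S_5 = 1.15 * (-1.6)^5 ≈ 1.15 * -10.4858 ≈ -12.06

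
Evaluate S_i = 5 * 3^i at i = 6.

S_6 = 5 * 3^6 = 5 * 729 = 3645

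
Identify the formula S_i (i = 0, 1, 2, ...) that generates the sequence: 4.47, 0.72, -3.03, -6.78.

Check differences: 0.72 - 4.47 = -3.75
-3.03 - 0.72 = -3.75
Common difference d = -3.75.
First term a = 4.47.
Formula: S_i = 4.47 - 3.75*i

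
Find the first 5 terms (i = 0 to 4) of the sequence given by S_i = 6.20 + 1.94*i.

This is an arithmetic sequence.
i=0: S_0 = 6.2 + 1.94*0 = 6.2
i=1: S_1 = 6.2 + 1.94*1 = 8.14
i=2: S_2 = 6.2 + 1.94*2 = 10.08
i=3: S_3 = 6.2 + 1.94*3 = 12.02
i=4: S_4 = 6.2 + 1.94*4 = 13.96
The first 5 terms are: [6.2, 8.14, 10.08, 12.02, 13.96]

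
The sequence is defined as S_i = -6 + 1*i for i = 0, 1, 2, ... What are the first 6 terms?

This is an arithmetic sequence.
i=0: S_0 = -6 + 1*0 = -6
i=1: S_1 = -6 + 1*1 = -5
i=2: S_2 = -6 + 1*2 = -4
i=3: S_3 = -6 + 1*3 = -3
i=4: S_4 = -6 + 1*4 = -2
i=5: S_5 = -6 + 1*5 = -1
The first 6 terms are: [-6, -5, -4, -3, -2, -1]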